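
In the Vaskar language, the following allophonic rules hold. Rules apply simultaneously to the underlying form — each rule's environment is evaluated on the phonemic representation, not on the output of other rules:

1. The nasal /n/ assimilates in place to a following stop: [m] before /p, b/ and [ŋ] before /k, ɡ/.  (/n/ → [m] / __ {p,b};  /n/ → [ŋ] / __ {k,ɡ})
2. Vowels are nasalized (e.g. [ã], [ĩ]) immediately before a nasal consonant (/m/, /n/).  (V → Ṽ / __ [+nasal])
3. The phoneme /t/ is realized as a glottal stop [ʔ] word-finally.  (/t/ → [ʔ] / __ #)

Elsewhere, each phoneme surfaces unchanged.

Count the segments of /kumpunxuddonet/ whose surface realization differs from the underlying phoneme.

Segments that undergo a rule: /u/ → [ũ] (rule 2); /u/ → [ũ] (rule 2); /o/ → [õ] (rule 2); /t/ → [ʔ] (rule 3).
All other segments surface unchanged.

4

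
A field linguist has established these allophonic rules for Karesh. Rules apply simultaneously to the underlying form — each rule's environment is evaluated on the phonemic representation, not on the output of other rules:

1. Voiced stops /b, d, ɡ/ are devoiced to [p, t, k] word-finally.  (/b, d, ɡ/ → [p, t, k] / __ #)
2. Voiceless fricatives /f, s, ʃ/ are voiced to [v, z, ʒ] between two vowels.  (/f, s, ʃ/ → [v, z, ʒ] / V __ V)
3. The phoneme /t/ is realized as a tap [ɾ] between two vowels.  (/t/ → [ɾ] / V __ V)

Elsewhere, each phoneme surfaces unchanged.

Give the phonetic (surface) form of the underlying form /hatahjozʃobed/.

[haɾahjozʃobet]

/t/ (between /a/ and /a/): between two vowels, so rule 3 applies → [ɾ].
/ʃ/ (between /z/ and /o/) is in the target of rule 2 but the environment (between two vowels) is not met → [ʃ].
/b/ — between /o/ and /e/; rule 1 does not apply here → [b].
Rule 1 applies to /d/ (word-final: word-finally) → [t].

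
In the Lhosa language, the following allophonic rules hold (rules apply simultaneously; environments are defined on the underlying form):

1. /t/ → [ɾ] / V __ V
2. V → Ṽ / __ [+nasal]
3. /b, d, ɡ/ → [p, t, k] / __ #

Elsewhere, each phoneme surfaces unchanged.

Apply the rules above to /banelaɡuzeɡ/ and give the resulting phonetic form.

/b/ (word-initial): rule 3 targets it, but not word-finally → unchanged [b].
/a/ meets the environment for rule 2 (before a nasal consonant) → [ã].
/n/ (between /a/ and /e/): no rule targets it → [n].
/e/ (between /n/ and /l/) is in the target of rule 2 but the environment (before a nasal consonant) is not met → [e].
/l/ stays [l].
/a/ (between /l/ and /ɡ/) fails the environment for rule 2, so it stays [a].
/ɡ/ (between /a/ and /u/) fails the environment for rule 3, so it stays [ɡ].
/u/ (between /ɡ/ and /z/) fails the environment for rule 2, so it stays [u].
/z/ (between /u/ and /e/): no rule targets it → [z].
/e/ (between /z/ and /ɡ/) is in the target of rule 2 but the environment (before a nasal consonant) is not met → [e].
/ɡ/ — word-final, word-finally — surfaces as [k] (rule 3).

[bãnelaɡuzek]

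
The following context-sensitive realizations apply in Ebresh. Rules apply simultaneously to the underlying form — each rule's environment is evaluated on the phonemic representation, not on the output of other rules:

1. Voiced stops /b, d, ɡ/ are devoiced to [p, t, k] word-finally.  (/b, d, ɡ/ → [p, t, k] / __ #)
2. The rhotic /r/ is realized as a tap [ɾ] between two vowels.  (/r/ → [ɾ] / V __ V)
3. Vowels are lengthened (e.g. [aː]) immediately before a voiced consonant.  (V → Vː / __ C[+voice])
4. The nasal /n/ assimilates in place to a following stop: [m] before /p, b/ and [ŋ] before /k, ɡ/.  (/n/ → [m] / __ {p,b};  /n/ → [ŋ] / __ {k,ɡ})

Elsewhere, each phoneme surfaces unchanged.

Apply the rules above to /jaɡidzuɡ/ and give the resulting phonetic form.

/j/ stays [j].
/a/ meets the environment for rule 3 (before a voiced consonant) → [aː].
/ɡ/ (between /a/ and /i/): rule 1 targets it, but not word-finally → unchanged [ɡ].
Rule 3 applies to /i/ (between /ɡ/ and /d/: before a voiced consonant) → [iː].
/d/ (between /i/ and /z/) fails the environment for rule 1, so it stays [d].
/z/ (between /d/ and /u/): no rule targets it → [z].
/u/ meets the environment for rule 3 (before a voiced consonant) → [uː].
Rule 1 applies to /ɡ/ (word-final: word-finally) → [k].

[jaːɡiːdzuːk]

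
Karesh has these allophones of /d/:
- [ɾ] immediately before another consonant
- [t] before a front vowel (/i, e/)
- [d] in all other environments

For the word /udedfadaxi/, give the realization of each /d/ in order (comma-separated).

Occurrence 1 (position 2): before a front vowel (/i, e/) → [t].
Occurrence 2 (position 4): immediately before another consonant → [ɾ].
Occurrence 3 (position 7): no conditioning environment matches → elsewhere allophone [d].

[t], [ɾ], [d]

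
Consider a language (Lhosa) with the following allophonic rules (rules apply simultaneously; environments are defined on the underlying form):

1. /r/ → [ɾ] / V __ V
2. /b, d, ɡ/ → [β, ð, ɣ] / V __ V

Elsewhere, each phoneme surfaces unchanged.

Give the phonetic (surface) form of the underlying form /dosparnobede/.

[dosparnoβeðe]

/d/ (word-initial) fails the environment for rule 2, so it stays [d].
/r/ (between /a/ and /n/) fails the environment for rule 1, so it stays [r].
/b/ — between /o/ and /e/, between two vowels — surfaces as [β] (rule 2).
Rule 2 applies to /d/ (between /e/ and /e/: between two vowels) → [ð].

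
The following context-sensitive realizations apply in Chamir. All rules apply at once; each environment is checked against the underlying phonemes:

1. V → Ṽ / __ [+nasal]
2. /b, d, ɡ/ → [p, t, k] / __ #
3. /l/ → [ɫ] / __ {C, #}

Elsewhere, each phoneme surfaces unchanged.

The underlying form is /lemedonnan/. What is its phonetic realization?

[lẽmedõnnãn]

/l/ (word-initial) fails the environment for rule 3, so it stays [l].
/e/ (between /l/ and /m/) occurs before a nasal consonant → [ẽ] by rule 1.
/m/ stays [m].
/e/ (between /m/ and /d/) is in the target of rule 1 but the environment (before a nasal consonant) is not met → [e].
/d/ (between /e/ and /o/) is in the target of rule 2 but the environment (word-finally) is not met → [d].
Rule 1 applies to /o/ (between /d/ and /n/: before a nasal consonant) → [õ].
/n/ stays [n].
/n/ stays [n].
/a/ meets the environment for rule 1 (before a nasal consonant) → [ã].
/n/ (word-final) is unaffected → [n].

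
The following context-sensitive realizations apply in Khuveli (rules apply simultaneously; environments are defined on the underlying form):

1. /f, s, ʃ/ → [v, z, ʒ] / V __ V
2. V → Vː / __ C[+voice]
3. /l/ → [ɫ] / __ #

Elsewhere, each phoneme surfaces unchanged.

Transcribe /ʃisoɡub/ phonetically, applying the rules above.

/ʃ/ (word-initial): rule 1 targets it, but not between two vowels → unchanged [ʃ].
/i/ (between /ʃ/ and /s/) is in the target of rule 2 but the environment (before a voiced consonant) is not met → [i].
/s/ — between /i/ and /o/, between two vowels — surfaces as [z] (rule 1).
Rule 2 applies to /o/ (between /s/ and /ɡ/: before a voiced consonant) → [oː].
/ɡ/ (between /o/ and /u/) is unaffected → [ɡ].
/u/ (between /ɡ/ and /b/): before a voiced consonant, so rule 2 applies → [uː].
/b/ (word-final) is unaffected → [b].

[ʃizoːɡuːb]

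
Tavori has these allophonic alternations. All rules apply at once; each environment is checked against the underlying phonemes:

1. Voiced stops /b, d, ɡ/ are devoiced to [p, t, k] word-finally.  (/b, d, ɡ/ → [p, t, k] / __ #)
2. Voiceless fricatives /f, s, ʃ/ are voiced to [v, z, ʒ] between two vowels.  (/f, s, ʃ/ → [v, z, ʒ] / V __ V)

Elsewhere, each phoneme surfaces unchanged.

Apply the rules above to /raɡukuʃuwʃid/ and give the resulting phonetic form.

/ɡ/ (between /a/ and /u/) fails the environment for rule 1, so it stays [ɡ].
/ʃ/ — between /u/ and /u/, between two vowels — surfaces as [ʒ] (rule 2).
/ʃ/ (between /w/ and /i/) is in the target of rule 2 but the environment (between two vowels) is not met → [ʃ].
Rule 1 applies to /d/ (word-final: word-finally) → [t].

[raɡukuʒuwʃit]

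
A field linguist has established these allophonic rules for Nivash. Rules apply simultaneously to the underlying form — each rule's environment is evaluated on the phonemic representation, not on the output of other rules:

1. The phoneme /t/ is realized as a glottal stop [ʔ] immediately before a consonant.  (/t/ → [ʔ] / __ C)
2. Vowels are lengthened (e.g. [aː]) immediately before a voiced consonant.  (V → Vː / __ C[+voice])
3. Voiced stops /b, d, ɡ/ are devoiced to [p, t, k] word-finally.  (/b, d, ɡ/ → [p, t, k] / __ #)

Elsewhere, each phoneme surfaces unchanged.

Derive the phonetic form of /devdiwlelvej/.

[deːvdiːwleːlveːj]

/d/ (word-initial) fails the environment for rule 3, so it stays [d].
Rule 2 applies to /e/ (between /d/ and /v/: before a voiced consonant) → [eː].
/v/ stays [v].
/d/ — between /v/ and /i/; rule 3 does not apply here → [d].
Rule 2 applies to /i/ (between /d/ and /w/: before a voiced consonant) → [iː].
/w/ stays [w].
/l/ — not in any rule's target class → [l].
/e/ (between /l/ and /l/): before a voiced consonant, so rule 2 applies → [eː].
/l/ (between /e/ and /v/): no rule targets it → [l].
/v/ (between /l/ and /e/) is unaffected → [v].
/e/ (between /v/ and /j/) occurs before a voiced consonant → [eː] by rule 2.
/j/ — not in any rule's target class → [j].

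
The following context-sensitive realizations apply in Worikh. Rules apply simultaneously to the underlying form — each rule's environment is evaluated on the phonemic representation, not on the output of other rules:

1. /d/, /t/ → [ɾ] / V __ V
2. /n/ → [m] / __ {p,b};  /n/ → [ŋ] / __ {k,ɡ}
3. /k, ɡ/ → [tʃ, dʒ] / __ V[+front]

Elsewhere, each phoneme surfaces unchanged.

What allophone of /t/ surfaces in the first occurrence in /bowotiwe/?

/t/ (between /o/ and /i/): between two vowels, so rule 1 applies → [ɾ].

[ɾ]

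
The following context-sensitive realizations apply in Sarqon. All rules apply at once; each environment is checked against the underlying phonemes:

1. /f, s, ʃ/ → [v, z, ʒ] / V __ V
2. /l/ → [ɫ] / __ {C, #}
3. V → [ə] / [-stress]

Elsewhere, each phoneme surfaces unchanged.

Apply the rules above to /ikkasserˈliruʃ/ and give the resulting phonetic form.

/i/ (word-initial) occurs in an unstressed syllable → [ə] by rule 3.
/k/ (between /i/ and /k/) is unaffected → [k].
/k/ (between /k/ and /a/) is unaffected → [k].
/a/ — between /k/ and /s/, in an unstressed syllable — surfaces as [ə] (rule 3).
/s/ (between /a/ and /s/) fails the environment for rule 1, so it stays [s].
/s/ (between /s/ and /e/): rule 1 targets it, but not between two vowels → unchanged [s].
/e/ (between /s/ and /r/) occurs in an unstressed syllable → [ə] by rule 3.
/r/ (between /e/ and /l/) is unaffected → [r].
/l/ (between /r/ and /i/) is in the target of rule 2 but the environment (word-finally or immediately before a consonant) is not met → [l].
/i/ (between /l/ and /r/): rule 3 targets it, but not in an unstressed syllable → unchanged [i].
/r/ (between /i/ and /u/): no rule targets it → [r].
/u/ (between /r/ and /ʃ/): in an unstressed syllable, so rule 3 applies → [ə].
/ʃ/ (word-final) is in the target of rule 1 but the environment (between two vowels) is not met → [ʃ].

[əkkəssərˈlirəʃ]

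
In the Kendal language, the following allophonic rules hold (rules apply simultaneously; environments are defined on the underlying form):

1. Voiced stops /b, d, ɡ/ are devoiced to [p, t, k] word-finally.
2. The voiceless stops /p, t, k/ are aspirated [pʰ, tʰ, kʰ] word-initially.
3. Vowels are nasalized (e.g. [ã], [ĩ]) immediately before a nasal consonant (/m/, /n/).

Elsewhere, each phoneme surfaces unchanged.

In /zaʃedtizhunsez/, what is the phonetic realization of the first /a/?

/a/ (between /z/ and /ʃ/) fails the environment for rule 3, so it stays [a].

[a]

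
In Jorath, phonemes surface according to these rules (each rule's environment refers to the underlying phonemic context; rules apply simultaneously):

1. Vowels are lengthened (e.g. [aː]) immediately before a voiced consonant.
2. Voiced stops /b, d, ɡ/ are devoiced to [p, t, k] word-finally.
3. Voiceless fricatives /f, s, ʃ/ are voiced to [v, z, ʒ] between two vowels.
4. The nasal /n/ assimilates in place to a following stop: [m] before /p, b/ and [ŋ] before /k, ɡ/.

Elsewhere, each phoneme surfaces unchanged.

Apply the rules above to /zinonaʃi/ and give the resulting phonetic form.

/z/ — not in any rule's target class → [z].
/i/ meets the environment for rule 1 (before a voiced consonant) → [iː].
/n/ (between /i/ and /o/): rule 4 targets it, but not before a labial or velar stop → unchanged [n].
Rule 1 applies to /o/ (between /n/ and /n/: before a voiced consonant) → [oː].
/n/ — between /o/ and /a/; rule 4 does not apply here → [n].
/a/ (between /n/ and /ʃ/): rule 1 targets it, but not before a voiced consonant → unchanged [a].
/ʃ/ (between /a/ and /i/): between two vowels, so rule 3 applies → [ʒ].
/i/ (word-final) fails the environment for rule 1, so it stays [i].

[ziːnoːnaʒi]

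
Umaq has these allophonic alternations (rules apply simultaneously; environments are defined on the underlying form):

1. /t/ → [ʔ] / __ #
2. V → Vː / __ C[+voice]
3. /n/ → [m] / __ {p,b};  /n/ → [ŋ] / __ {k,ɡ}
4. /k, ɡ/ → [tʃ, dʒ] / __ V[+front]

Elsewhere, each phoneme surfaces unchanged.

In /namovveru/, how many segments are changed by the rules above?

Segments that undergo a rule: /a/ → [aː] (rule 2); /o/ → [oː] (rule 2); /e/ → [eː] (rule 2).
All other segments surface unchanged.

3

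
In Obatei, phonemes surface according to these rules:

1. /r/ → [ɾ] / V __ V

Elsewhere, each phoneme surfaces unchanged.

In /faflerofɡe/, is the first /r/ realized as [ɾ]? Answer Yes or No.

/r/ — between /e/ and /o/, between two vowels — surfaces as [ɾ] (rule 1).
The actual realization is [ɾ], which matches [ɾ].

Yes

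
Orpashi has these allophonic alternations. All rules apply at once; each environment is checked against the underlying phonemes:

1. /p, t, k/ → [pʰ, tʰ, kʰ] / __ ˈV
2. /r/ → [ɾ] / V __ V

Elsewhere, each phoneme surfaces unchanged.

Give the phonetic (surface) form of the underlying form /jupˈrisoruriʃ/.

[jupˈrisoɾuɾiʃ]

/p/ — between /u/ and /r/; rule 1 does not apply here → [p].
/r/ (between /p/ and /i/) fails the environment for rule 2, so it stays [r].
/r/ meets the environment for rule 2 (between two vowels) → [ɾ].
/r/ — between /u/ and /i/, between two vowels — surfaces as [ɾ] (rule 2).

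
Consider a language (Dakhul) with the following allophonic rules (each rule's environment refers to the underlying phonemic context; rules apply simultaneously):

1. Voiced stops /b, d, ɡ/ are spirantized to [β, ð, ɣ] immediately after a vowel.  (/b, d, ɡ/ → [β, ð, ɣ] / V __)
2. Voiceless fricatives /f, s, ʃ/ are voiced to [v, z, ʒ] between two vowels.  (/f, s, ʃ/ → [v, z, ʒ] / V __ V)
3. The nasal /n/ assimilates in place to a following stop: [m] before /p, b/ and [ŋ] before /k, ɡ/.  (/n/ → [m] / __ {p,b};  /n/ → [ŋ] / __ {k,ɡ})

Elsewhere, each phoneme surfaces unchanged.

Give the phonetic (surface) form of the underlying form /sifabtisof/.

[sivaβtizof]

/s/ (word-initial) is in the target of rule 2 but the environment (between two vowels) is not met → [s].
/i/ — not in any rule's target class → [i].
/f/ (between /i/ and /a/): between two vowels, so rule 2 applies → [v].
/a/ — not in any rule's target class → [a].
/b/ (between /a/ and /t/): immediately after a vowel, so rule 1 applies → [β].
/t/ (between /b/ and /i/) is unaffected → [t].
/i/ — not in any rule's target class → [i].
/s/ (between /i/ and /o/) occurs between two vowels → [z] by rule 2.
/o/ (between /s/ and /f/) is unaffected → [o].
/f/ — word-final; rule 2 does not apply here → [f].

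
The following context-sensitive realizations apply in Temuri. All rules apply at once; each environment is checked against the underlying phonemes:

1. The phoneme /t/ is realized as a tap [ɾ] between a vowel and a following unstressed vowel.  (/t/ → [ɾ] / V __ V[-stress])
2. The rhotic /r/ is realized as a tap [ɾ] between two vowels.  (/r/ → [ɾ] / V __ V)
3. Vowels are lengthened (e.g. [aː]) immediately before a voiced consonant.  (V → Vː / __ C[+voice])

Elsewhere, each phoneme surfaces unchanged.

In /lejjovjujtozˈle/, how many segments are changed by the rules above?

Segments that undergo a rule: /e/ → [eː] (rule 3); /o/ → [oː] (rule 3); /u/ → [uː] (rule 3); /o/ → [oː] (rule 3).
All other segments surface unchanged.

4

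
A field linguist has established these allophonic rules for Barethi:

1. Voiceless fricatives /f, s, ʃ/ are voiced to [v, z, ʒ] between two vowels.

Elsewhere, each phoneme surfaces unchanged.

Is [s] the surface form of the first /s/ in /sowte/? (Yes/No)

/s/ — word-initial; rule 1 does not apply here → [s].
The actual realization is [s], which matches [s].

Yes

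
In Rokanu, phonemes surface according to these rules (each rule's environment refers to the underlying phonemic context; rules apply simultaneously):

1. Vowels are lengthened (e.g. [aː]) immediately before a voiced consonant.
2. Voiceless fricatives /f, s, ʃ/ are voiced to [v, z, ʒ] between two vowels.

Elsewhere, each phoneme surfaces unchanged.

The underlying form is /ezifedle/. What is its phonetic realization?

/e/ meets the environment for rule 1 (before a voiced consonant) → [eː].
/z/ (between /e/ and /i/) is unaffected → [z].
/i/ (between /z/ and /f/) fails the environment for rule 1, so it stays [i].
/f/ (between /i/ and /e/): between two vowels, so rule 2 applies → [v].
/e/ — between /f/ and /d/, before a voiced consonant — surfaces as [eː] (rule 1).
/d/ stays [d].
/l/ stays [l].
/e/ — word-final; rule 1 does not apply here → [e].

[eːziveːdle]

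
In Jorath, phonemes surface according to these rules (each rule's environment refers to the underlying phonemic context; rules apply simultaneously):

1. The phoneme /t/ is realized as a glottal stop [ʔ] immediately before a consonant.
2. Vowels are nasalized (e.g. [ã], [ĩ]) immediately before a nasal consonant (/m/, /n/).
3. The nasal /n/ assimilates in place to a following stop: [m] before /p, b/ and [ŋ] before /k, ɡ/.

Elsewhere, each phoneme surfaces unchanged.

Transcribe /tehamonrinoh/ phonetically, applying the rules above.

/t/ — word-initial; rule 1 does not apply here → [t].
/e/ (between /t/ and /h/): rule 2 targets it, but not before a nasal consonant → unchanged [e].
/h/ (between /e/ and /a/) is unaffected → [h].
/a/ (between /h/ and /m/) occurs before a nasal consonant → [ã] by rule 2.
/m/ (between /a/ and /o/) is unaffected → [m].
/o/ (between /m/ and /n/) occurs before a nasal consonant → [õ] by rule 2.
/n/ (between /o/ and /r/) fails the environment for rule 3, so it stays [n].
/r/ (between /n/ and /i/) is unaffected → [r].
/i/ (between /r/ and /n/): before a nasal consonant, so rule 2 applies → [ĩ].
/n/ (between /i/ and /o/): rule 3 targets it, but not before a labial or velar stop → unchanged [n].
/o/ (between /n/ and /h/): rule 2 targets it, but not before a nasal consonant → unchanged [o].
/h/ — not in any rule's target class → [h].

[tehãmõnrĩnoh]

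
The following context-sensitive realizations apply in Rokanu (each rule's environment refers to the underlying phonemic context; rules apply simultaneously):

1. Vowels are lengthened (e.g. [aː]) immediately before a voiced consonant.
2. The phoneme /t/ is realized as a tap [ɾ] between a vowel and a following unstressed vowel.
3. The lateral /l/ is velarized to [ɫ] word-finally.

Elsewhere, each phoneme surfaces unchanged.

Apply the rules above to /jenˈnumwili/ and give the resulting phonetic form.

/j/ (word-initial): no rule targets it → [j].
/e/ meets the environment for rule 1 (before a voiced consonant) → [eː].
/n/ (between /e/ and /n/): no rule targets it → [n].
/n/ — not in any rule's target class → [n].
Rule 1 applies to /u/ (between /n/ and /m/: before a voiced consonant) → [uː].
/m/ (between /u/ and /w/) is unaffected → [m].
/w/ (between /m/ and /i/) is unaffected → [w].
/i/ (between /w/ and /l/): before a voiced consonant, so rule 1 applies → [iː].
/l/ — between /i/ and /i/; rule 3 does not apply here → [l].
/i/ (word-final): rule 1 targets it, but not before a voiced consonant → unchanged [i].

[jeːnˈnuːmwiːli]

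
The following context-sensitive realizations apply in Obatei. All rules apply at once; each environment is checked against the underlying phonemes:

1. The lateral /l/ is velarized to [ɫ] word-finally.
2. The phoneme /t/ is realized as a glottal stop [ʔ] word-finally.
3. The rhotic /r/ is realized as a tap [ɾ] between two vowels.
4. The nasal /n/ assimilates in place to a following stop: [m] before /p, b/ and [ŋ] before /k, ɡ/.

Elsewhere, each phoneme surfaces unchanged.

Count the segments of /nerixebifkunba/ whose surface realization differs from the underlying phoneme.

Segments that undergo a rule: /r/ → [ɾ] (rule 3); /n/ → [m] (rule 4).
All other segments surface unchanged.

2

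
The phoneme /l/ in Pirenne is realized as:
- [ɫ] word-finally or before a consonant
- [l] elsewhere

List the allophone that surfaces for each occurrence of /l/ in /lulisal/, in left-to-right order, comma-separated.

[l], [l], [ɫ]

Occurrence 1 (position 1): no conditioning environment matches → elsewhere allophone [l].
Occurrence 2 (position 3): no conditioning environment matches → elsewhere allophone [l].
Occurrence 3 (position 7): word-finally or before a consonant → [ɫ].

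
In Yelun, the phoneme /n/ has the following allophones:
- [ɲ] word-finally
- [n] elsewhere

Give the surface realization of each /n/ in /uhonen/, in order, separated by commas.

Occurrence 1 (position 4): no conditioning environment matches → elsewhere allophone [n].
Occurrence 2 (position 6): word-finally → [ɲ].

[n], [ɲ]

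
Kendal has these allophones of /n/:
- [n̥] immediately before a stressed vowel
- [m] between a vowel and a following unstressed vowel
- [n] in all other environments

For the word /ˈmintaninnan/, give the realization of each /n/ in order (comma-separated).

[n], [m], [n], [n], [n]

Occurrence 1 (position 3): no conditioning environment matches → elsewhere allophone [n].
Occurrence 2 (position 6): between a vowel and a following unstressed vowel → [m].
Occurrence 3 (position 8): no conditioning environment matches → elsewhere allophone [n].
Occurrence 4 (position 9): no conditioning environment matches → elsewhere allophone [n].
Occurrence 5 (position 11): no conditioning environment matches → elsewhere allophone [n].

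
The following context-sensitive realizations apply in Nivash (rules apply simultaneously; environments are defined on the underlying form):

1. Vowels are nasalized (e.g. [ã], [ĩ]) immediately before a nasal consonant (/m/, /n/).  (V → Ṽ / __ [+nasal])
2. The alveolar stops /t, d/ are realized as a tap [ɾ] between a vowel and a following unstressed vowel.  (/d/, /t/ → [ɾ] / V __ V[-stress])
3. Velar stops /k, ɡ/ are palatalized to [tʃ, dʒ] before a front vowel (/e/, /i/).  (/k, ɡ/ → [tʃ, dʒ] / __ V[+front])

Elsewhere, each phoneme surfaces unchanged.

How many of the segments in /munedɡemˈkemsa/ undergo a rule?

Segments that undergo a rule: /u/ → [ũ] (rule 1); /ɡ/ → [dʒ] (rule 3); /e/ → [ẽ] (rule 1); /k/ → [tʃ] (rule 3); /e/ → [ẽ] (rule 1).
All other segments surface unchanged.

5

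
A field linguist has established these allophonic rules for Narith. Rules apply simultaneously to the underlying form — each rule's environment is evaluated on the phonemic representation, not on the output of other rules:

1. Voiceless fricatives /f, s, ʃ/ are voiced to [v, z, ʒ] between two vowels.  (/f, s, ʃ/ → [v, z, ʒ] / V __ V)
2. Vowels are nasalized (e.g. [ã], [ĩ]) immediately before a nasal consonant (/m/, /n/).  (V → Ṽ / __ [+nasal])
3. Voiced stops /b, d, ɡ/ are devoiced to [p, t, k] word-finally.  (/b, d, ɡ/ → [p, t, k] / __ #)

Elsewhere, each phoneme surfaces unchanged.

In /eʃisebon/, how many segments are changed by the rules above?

Segments that undergo a rule: /ʃ/ → [ʒ] (rule 1); /s/ → [z] (rule 1); /o/ → [õ] (rule 2).
All other segments surface unchanged.

3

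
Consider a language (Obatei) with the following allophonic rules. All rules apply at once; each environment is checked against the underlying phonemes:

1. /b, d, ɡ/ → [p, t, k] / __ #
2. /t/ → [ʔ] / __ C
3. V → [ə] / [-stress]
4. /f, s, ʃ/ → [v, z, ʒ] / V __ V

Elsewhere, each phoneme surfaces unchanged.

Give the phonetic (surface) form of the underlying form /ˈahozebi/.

[ˈahəzəbə]

/a/ — word-initial; rule 3 does not apply here → [a].
/o/ — between /h/ and /z/, in an unstressed syllable — surfaces as [ə] (rule 3).
/e/ (between /z/ and /b/) occurs in an unstressed syllable → [ə] by rule 3.
/b/ (between /e/ and /i/) is in the target of rule 1 but the environment (word-finally) is not met → [b].
Rule 3 applies to /i/ (word-final: in an unstressed syllable) → [ə].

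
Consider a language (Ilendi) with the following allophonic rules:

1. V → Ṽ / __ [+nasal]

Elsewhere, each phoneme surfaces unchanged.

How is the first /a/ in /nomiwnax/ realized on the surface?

[a]

/a/ (between /n/ and /x/) is in the target of rule 1 but the environment (before a nasal consonant) is not met → [a].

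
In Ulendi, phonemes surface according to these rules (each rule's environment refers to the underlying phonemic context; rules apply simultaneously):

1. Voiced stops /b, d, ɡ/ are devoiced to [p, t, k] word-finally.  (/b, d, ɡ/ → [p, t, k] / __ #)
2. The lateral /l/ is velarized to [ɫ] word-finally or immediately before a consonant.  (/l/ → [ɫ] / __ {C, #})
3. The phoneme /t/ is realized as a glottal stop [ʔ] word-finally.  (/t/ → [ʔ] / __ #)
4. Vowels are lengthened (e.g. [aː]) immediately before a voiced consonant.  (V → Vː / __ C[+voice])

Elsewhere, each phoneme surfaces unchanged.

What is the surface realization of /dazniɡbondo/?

[daːzniːɡboːndo]

/d/ (word-initial): rule 1 targets it, but not word-finally → unchanged [d].
/a/ — between /d/ and /z/, before a voiced consonant — surfaces as [aː] (rule 4).
/z/ stays [z].
/n/ — not in any rule's target class → [n].
/i/ — between /n/ and /ɡ/, before a voiced consonant — surfaces as [iː] (rule 4).
/ɡ/ (between /i/ and /b/) fails the environment for rule 1, so it stays [ɡ].
/b/ (between /ɡ/ and /o/) fails the environment for rule 1, so it stays [b].
/o/ (between /b/ and /n/): before a voiced consonant, so rule 4 applies → [oː].
/n/ (between /o/ and /d/) is unaffected → [n].
/d/ (between /n/ and /o/) fails the environment for rule 1, so it stays [d].
/o/ (word-final) fails the environment for rule 4, so it stays [o].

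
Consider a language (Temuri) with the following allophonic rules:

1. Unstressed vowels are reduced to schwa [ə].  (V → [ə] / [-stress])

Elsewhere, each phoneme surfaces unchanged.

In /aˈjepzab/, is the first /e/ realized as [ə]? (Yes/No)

No

/e/ (between /j/ and /p/) is in the target of rule 1 but the environment (in an unstressed syllable) is not met → [e].
The actual realization is [e], not [ə].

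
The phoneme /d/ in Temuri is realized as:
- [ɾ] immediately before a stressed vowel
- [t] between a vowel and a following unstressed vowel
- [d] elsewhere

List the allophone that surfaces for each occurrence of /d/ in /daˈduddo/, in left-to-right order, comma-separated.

Occurrence 1 (position 1): no conditioning environment matches → elsewhere allophone [d].
Occurrence 2 (position 3): immediately before a stressed vowel → [ɾ].
Occurrence 3 (position 5): no conditioning environment matches → elsewhere allophone [d].
Occurrence 4 (position 6): no conditioning environment matches → elsewhere allophone [d].

[d], [ɾ], [d], [d]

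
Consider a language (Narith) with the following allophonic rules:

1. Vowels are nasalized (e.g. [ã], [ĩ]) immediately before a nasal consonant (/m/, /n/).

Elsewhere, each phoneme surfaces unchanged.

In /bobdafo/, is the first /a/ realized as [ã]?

No

/a/ (between /d/ and /f/) fails the environment for rule 1, so it stays [a].
The actual realization is [a], not [ã].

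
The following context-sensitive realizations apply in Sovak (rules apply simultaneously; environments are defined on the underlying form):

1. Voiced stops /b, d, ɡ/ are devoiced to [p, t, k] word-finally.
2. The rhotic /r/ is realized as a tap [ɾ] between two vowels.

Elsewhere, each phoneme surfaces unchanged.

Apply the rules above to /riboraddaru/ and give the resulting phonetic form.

[riboɾaddaɾu]

/r/ (word-initial) is in the target of rule 2 but the environment (between two vowels) is not met → [r].
/i/ stays [i].
/b/ (between /i/ and /o/) fails the environment for rule 1, so it stays [b].
/o/ (between /b/ and /r/): no rule targets it → [o].
/r/ meets the environment for rule 2 (between two vowels) → [ɾ].
/a/ (between /r/ and /d/): no rule targets it → [a].
/d/ — between /a/ and /d/; rule 1 does not apply here → [d].
/d/ (between /d/ and /a/): rule 1 targets it, but not word-finally → unchanged [d].
/a/ — not in any rule's target class → [a].
/r/ meets the environment for rule 2 (between two vowels) → [ɾ].
/u/ — not in any rule's target class → [u].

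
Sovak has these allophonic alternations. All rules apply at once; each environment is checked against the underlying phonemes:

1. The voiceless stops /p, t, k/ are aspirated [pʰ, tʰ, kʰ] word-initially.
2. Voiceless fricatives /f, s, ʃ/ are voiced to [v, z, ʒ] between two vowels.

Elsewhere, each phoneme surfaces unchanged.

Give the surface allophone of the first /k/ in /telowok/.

[k]

/k/ (word-final) is in the target of rule 1 but the environment (word-initially) is not met → [k].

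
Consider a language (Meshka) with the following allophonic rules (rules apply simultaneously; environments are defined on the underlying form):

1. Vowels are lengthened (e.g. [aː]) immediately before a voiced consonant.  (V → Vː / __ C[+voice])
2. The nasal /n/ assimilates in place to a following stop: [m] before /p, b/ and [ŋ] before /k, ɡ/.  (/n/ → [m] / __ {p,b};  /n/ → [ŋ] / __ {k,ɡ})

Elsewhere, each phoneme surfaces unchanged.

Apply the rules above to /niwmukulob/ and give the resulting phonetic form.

/n/ — word-initial; rule 2 does not apply here → [n].
/i/ — between /n/ and /w/, before a voiced consonant — surfaces as [iː] (rule 1).
/w/ — not in any rule's target class → [w].
/m/ (between /w/ and /u/): no rule targets it → [m].
/u/ (between /m/ and /k/): rule 1 targets it, but not before a voiced consonant → unchanged [u].
/k/ stays [k].
/u/ (between /k/ and /l/) occurs before a voiced consonant → [uː] by rule 1.
/l/ (between /u/ and /o/) is unaffected → [l].
/o/ — between /l/ and /b/, before a voiced consonant — surfaces as [oː] (rule 1).
/b/ — not in any rule's target class → [b].

[niːwmukuːloːb]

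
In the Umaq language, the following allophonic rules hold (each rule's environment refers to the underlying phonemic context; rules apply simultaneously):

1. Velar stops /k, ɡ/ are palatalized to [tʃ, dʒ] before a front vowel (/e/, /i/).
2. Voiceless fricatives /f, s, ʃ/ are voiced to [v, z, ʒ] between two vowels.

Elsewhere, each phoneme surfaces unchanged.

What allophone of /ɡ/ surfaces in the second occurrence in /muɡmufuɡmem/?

/ɡ/ — between /u/ and /m/; rule 1 does not apply here → [ɡ].

[ɡ]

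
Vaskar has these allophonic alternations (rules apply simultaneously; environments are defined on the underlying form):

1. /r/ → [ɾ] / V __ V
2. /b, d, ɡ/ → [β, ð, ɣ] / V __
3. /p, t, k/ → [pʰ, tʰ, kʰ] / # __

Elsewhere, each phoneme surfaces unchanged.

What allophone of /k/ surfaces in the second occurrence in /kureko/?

[k]

/k/ (between /e/ and /o/) is in the target of rule 3 but the environment (word-initially) is not met → [k].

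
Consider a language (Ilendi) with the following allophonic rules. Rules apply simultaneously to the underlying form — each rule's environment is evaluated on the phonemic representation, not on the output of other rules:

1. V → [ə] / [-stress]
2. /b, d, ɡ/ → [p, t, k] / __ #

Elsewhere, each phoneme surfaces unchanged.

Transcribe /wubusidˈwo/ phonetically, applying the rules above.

[wəbəsədˈwo]

Rule 1 applies to /u/ (between /w/ and /b/: in an unstressed syllable) → [ə].
/b/ (between /u/ and /u/): rule 2 targets it, but not word-finally → unchanged [b].
/u/ — between /b/ and /s/, in an unstressed syllable — surfaces as [ə] (rule 1).
/i/ (between /s/ and /d/): in an unstressed syllable, so rule 1 applies → [ə].
/d/ (between /i/ and /w/) fails the environment for rule 2, so it stays [d].
/o/ (word-final) is in the target of rule 1 but the environment (in an unstressed syllable) is not met → [o].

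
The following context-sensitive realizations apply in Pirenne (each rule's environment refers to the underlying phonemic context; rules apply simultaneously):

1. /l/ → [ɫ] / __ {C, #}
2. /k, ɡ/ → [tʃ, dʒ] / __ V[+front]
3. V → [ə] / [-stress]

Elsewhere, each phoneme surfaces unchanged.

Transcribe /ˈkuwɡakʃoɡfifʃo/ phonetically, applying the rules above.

[ˈkuwɡəkʃəɡfəfʃə]

/k/ (word-initial): rule 2 targets it, but not before a front vowel → unchanged [k].
/u/ — between /k/ and /w/; rule 3 does not apply here → [u].
/w/ (between /u/ and /ɡ/): no rule targets it → [w].
/ɡ/ (between /w/ and /a/) fails the environment for rule 2, so it stays [ɡ].
/a/ (between /ɡ/ and /k/) occurs in an unstressed syllable → [ə] by rule 3.
/k/ (between /a/ and /ʃ/) fails the environment for rule 2, so it stays [k].
/ʃ/ — not in any rule's target class → [ʃ].
Rule 3 applies to /o/ (between /ʃ/ and /ɡ/: in an unstressed syllable) → [ə].
/ɡ/ — between /o/ and /f/; rule 2 does not apply here → [ɡ].
/f/ stays [f].
/i/ (between /f/ and /f/): in an unstressed syllable, so rule 3 applies → [ə].
/f/ (between /i/ and /ʃ/) is unaffected → [f].
/ʃ/ (between /f/ and /o/): no rule targets it → [ʃ].
/o/ (word-final): in an unstressed syllable, so rule 3 applies → [ə].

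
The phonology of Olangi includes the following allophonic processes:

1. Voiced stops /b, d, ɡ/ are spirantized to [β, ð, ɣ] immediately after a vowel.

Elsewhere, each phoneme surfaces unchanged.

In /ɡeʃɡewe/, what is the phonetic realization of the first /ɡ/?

[ɡ]

/ɡ/ (word-initial) fails the environment for rule 1, so it stays [ɡ].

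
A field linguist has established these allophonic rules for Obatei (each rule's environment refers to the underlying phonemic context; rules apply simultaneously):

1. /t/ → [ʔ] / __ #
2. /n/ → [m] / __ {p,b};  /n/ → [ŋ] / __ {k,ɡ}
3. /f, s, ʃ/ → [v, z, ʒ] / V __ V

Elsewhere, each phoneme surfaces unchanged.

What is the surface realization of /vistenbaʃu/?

[vistembaʒu]

/v/ stays [v].
/i/ — not in any rule's target class → [i].
/s/ (between /i/ and /t/): rule 3 targets it, but not between two vowels → unchanged [s].
/t/ (between /s/ and /e/): rule 1 targets it, but not word-finally → unchanged [t].
/e/ — not in any rule's target class → [e].
/n/ meets the environment for rule 2 (before a labial or velar stop) → [m].
/b/ stays [b].
/a/ (between /b/ and /ʃ/): no rule targets it → [a].
/ʃ/ (between /a/ and /u/) occurs between two vowels → [ʒ] by rule 3.
/u/ (word-final): no rule targets it → [u].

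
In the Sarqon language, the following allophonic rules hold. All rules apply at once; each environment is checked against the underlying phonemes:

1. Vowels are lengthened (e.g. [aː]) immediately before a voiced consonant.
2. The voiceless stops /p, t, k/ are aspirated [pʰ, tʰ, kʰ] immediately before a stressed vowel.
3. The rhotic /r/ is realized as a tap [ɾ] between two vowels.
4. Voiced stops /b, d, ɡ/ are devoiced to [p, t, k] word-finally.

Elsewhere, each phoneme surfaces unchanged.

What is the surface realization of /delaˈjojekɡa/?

/d/ (word-initial) fails the environment for rule 4, so it stays [d].
/e/ (between /d/ and /l/) occurs before a voiced consonant → [eː] by rule 1.
/l/ stays [l].
/a/ (between /l/ and /j/): before a voiced consonant, so rule 1 applies → [aː].
/j/ (between /a/ and /o/): no rule targets it → [j].
/o/ meets the environment for rule 1 (before a voiced consonant) → [oː].
/j/ — not in any rule's target class → [j].
/e/ — between /j/ and /k/; rule 1 does not apply here → [e].
/k/ (between /e/ and /ɡ/) fails the environment for rule 2, so it stays [k].
/ɡ/ (between /k/ and /a/) fails the environment for rule 4, so it stays [ɡ].
/a/ (word-final): rule 1 targets it, but not before a voiced consonant → unchanged [a].

[deːlaːˈjoːjekɡa]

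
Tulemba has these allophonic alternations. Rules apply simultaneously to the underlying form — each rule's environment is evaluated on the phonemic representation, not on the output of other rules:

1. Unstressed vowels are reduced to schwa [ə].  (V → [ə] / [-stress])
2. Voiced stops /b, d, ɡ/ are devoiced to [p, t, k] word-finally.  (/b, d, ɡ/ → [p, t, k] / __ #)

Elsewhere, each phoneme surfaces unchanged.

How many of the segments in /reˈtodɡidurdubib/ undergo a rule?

Segments that undergo a rule: /e/ → [ə] (rule 1); /i/ → [ə] (rule 1); /u/ → [ə] (rule 1); /u/ → [ə] (rule 1); /i/ → [ə] (rule 1); /b/ → [p] (rule 2).
All other segments surface unchanged.

6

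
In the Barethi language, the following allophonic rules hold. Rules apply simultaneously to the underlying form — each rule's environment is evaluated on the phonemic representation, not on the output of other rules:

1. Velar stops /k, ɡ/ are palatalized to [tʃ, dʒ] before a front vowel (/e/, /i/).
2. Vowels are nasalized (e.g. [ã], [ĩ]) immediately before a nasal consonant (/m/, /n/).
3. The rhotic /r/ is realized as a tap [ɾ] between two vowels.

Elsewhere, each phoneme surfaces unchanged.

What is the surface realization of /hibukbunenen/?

[hibukbũnẽnẽn]

/h/ (word-initial): no rule targets it → [h].
/i/ (between /h/ and /b/) fails the environment for rule 2, so it stays [i].
/b/ stays [b].
/u/ — between /b/ and /k/; rule 2 does not apply here → [u].
/k/ (between /u/ and /b/): rule 1 targets it, but not before a front vowel → unchanged [k].
/b/ — not in any rule's target class → [b].
/u/ — between /b/ and /n/, before a nasal consonant — surfaces as [ũ] (rule 2).
/n/ (between /u/ and /e/): no rule targets it → [n].
/e/ (between /n/ and /n/) occurs before a nasal consonant → [ẽ] by rule 2.
/n/ (between /e/ and /e/): no rule targets it → [n].
/e/ meets the environment for rule 2 (before a nasal consonant) → [ẽ].
/n/ (word-final) is unaffected → [n].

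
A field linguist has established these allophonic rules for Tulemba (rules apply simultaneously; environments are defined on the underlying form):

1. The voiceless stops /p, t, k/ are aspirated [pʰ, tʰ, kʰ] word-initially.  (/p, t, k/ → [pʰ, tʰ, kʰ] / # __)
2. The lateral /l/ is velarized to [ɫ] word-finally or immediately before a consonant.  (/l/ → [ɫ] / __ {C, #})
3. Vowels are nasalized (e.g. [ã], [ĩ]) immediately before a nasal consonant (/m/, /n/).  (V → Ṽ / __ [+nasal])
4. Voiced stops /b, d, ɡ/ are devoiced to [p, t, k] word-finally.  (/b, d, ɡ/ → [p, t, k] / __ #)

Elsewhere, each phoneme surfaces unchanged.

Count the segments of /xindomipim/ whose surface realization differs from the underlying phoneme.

Segments that undergo a rule: /i/ → [ĩ] (rule 3); /o/ → [õ] (rule 3); /i/ → [ĩ] (rule 3).
All other segments surface unchanged.

3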